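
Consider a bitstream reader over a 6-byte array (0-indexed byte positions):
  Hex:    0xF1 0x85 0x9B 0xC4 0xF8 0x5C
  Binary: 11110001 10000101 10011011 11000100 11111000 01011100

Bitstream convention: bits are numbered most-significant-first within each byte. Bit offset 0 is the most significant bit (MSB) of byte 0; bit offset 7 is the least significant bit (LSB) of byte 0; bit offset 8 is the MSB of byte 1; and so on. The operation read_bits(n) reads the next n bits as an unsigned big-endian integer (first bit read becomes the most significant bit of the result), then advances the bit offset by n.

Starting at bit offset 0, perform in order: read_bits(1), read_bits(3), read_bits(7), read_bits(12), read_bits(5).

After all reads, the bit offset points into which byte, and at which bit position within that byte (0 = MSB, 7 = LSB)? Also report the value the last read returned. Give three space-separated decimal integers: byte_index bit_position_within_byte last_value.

Answer: 3 4 28

Derivation:
Read 1: bits[0:1] width=1 -> value=1 (bin 1); offset now 1 = byte 0 bit 1; 47 bits remain
Read 2: bits[1:4] width=3 -> value=7 (bin 111); offset now 4 = byte 0 bit 4; 44 bits remain
Read 3: bits[4:11] width=7 -> value=12 (bin 0001100); offset now 11 = byte 1 bit 3; 37 bits remain
Read 4: bits[11:23] width=12 -> value=717 (bin 001011001101); offset now 23 = byte 2 bit 7; 25 bits remain
Read 5: bits[23:28] width=5 -> value=28 (bin 11100); offset now 28 = byte 3 bit 4; 20 bits remain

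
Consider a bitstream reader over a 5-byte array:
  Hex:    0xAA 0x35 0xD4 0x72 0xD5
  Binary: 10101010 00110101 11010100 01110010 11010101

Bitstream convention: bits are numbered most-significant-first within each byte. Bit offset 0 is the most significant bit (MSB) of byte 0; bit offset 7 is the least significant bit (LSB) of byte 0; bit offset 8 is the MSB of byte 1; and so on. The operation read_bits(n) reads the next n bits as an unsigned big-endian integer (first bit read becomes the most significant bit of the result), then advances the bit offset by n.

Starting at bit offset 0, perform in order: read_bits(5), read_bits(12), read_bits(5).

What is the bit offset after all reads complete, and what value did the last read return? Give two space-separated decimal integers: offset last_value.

Read 1: bits[0:5] width=5 -> value=21 (bin 10101); offset now 5 = byte 0 bit 5; 35 bits remain
Read 2: bits[5:17] width=12 -> value=1131 (bin 010001101011); offset now 17 = byte 2 bit 1; 23 bits remain
Read 3: bits[17:22] width=5 -> value=21 (bin 10101); offset now 22 = byte 2 bit 6; 18 bits remain

Answer: 22 21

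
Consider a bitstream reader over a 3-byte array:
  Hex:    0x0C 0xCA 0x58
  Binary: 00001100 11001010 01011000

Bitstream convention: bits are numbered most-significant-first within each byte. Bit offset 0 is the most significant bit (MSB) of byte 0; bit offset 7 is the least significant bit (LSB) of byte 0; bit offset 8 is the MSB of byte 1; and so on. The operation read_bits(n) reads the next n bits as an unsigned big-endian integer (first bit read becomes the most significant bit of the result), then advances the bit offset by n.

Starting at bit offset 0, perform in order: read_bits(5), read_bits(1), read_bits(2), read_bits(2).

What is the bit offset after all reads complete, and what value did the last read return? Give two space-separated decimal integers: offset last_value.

Read 1: bits[0:5] width=5 -> value=1 (bin 00001); offset now 5 = byte 0 bit 5; 19 bits remain
Read 2: bits[5:6] width=1 -> value=1 (bin 1); offset now 6 = byte 0 bit 6; 18 bits remain
Read 3: bits[6:8] width=2 -> value=0 (bin 00); offset now 8 = byte 1 bit 0; 16 bits remain
Read 4: bits[8:10] width=2 -> value=3 (bin 11); offset now 10 = byte 1 bit 2; 14 bits remain

Answer: 10 3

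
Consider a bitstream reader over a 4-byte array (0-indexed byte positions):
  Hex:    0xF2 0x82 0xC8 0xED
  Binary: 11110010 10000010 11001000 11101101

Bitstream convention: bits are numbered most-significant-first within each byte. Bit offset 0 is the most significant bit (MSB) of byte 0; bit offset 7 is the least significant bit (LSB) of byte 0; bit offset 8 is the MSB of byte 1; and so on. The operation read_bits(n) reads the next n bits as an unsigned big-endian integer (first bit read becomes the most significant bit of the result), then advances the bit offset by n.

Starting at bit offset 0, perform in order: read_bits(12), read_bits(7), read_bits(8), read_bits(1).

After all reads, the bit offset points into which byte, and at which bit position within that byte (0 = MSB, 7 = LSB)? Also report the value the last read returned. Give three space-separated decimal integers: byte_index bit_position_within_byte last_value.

Answer: 3 4 0

Derivation:
Read 1: bits[0:12] width=12 -> value=3880 (bin 111100101000); offset now 12 = byte 1 bit 4; 20 bits remain
Read 2: bits[12:19] width=7 -> value=22 (bin 0010110); offset now 19 = byte 2 bit 3; 13 bits remain
Read 3: bits[19:27] width=8 -> value=71 (bin 01000111); offset now 27 = byte 3 bit 3; 5 bits remain
Read 4: bits[27:28] width=1 -> value=0 (bin 0); offset now 28 = byte 3 bit 4; 4 bits remain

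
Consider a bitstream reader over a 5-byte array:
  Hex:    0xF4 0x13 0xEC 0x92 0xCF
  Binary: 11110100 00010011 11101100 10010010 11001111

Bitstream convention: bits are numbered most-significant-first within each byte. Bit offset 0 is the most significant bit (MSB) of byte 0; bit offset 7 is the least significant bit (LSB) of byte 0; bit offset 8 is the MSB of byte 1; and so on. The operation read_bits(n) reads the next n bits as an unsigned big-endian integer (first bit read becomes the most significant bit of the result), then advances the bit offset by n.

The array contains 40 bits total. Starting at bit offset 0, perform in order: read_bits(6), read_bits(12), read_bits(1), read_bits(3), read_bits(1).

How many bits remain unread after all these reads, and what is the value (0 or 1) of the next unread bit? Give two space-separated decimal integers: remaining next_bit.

Answer: 17 0

Derivation:
Read 1: bits[0:6] width=6 -> value=61 (bin 111101); offset now 6 = byte 0 bit 6; 34 bits remain
Read 2: bits[6:18] width=12 -> value=79 (bin 000001001111); offset now 18 = byte 2 bit 2; 22 bits remain
Read 3: bits[18:19] width=1 -> value=1 (bin 1); offset now 19 = byte 2 bit 3; 21 bits remain
Read 4: bits[19:22] width=3 -> value=3 (bin 011); offset now 22 = byte 2 bit 6; 18 bits remain
Read 5: bits[22:23] width=1 -> value=0 (bin 0); offset now 23 = byte 2 bit 7; 17 bits remain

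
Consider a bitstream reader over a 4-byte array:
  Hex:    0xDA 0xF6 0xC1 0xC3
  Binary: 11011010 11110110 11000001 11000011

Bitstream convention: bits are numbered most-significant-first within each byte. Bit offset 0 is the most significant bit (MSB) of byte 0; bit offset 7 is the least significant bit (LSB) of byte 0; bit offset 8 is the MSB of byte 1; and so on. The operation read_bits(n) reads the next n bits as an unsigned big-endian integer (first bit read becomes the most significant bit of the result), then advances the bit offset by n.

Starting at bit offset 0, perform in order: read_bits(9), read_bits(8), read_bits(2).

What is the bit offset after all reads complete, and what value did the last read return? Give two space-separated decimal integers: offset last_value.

Answer: 19 2

Derivation:
Read 1: bits[0:9] width=9 -> value=437 (bin 110110101); offset now 9 = byte 1 bit 1; 23 bits remain
Read 2: bits[9:17] width=8 -> value=237 (bin 11101101); offset now 17 = byte 2 bit 1; 15 bits remain
Read 3: bits[17:19] width=2 -> value=2 (bin 10); offset now 19 = byte 2 bit 3; 13 bits remain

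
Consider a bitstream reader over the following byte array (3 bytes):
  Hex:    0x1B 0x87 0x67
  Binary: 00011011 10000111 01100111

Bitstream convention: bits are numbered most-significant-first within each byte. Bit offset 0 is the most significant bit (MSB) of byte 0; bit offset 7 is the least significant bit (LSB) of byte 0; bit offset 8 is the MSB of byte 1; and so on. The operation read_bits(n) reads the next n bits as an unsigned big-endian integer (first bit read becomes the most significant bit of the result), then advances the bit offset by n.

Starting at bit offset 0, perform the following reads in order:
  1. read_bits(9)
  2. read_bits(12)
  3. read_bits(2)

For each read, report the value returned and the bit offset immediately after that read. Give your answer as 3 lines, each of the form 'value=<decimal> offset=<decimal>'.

Answer: value=55 offset=9
value=236 offset=21
value=3 offset=23

Derivation:
Read 1: bits[0:9] width=9 -> value=55 (bin 000110111); offset now 9 = byte 1 bit 1; 15 bits remain
Read 2: bits[9:21] width=12 -> value=236 (bin 000011101100); offset now 21 = byte 2 bit 5; 3 bits remain
Read 3: bits[21:23] width=2 -> value=3 (bin 11); offset now 23 = byte 2 bit 7; 1 bits remain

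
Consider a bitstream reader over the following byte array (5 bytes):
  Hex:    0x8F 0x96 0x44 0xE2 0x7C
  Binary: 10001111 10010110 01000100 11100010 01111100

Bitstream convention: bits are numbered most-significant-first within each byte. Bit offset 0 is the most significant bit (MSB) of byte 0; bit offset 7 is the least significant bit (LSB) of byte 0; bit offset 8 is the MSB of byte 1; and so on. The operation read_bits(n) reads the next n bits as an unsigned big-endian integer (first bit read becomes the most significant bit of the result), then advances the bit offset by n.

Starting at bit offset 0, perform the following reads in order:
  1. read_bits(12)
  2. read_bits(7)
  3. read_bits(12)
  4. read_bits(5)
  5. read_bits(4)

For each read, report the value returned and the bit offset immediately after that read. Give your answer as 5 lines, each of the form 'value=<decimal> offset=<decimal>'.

Read 1: bits[0:12] width=12 -> value=2297 (bin 100011111001); offset now 12 = byte 1 bit 4; 28 bits remain
Read 2: bits[12:19] width=7 -> value=50 (bin 0110010); offset now 19 = byte 2 bit 3; 21 bits remain
Read 3: bits[19:31] width=12 -> value=625 (bin 001001110001); offset now 31 = byte 3 bit 7; 9 bits remain
Read 4: bits[31:36] width=5 -> value=7 (bin 00111); offset now 36 = byte 4 bit 4; 4 bits remain
Read 5: bits[36:40] width=4 -> value=12 (bin 1100); offset now 40 = byte 5 bit 0; 0 bits remain

Answer: value=2297 offset=12
value=50 offset=19
value=625 offset=31
value=7 offset=36
value=12 offset=40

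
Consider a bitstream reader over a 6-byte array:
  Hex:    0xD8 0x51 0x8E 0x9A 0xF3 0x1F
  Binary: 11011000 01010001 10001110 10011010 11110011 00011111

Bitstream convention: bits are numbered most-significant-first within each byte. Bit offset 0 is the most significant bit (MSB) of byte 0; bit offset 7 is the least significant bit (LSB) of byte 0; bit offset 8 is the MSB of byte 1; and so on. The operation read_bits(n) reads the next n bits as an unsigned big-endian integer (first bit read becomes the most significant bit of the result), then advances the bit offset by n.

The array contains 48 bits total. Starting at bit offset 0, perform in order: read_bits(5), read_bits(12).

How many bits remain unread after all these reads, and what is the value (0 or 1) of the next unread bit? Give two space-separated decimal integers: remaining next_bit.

Read 1: bits[0:5] width=5 -> value=27 (bin 11011); offset now 5 = byte 0 bit 5; 43 bits remain
Read 2: bits[5:17] width=12 -> value=163 (bin 000010100011); offset now 17 = byte 2 bit 1; 31 bits remain

Answer: 31 0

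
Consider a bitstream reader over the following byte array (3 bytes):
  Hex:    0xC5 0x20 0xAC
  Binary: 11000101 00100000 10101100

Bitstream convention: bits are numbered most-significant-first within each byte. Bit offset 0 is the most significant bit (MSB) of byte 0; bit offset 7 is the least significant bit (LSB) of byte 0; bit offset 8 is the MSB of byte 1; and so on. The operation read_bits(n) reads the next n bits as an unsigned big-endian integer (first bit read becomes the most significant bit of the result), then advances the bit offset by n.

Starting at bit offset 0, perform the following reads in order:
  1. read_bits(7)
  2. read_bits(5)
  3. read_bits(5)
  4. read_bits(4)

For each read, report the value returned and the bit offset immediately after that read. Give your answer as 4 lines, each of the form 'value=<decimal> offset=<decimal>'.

Answer: value=98 offset=7
value=18 offset=12
value=1 offset=17
value=5 offset=21

Derivation:
Read 1: bits[0:7] width=7 -> value=98 (bin 1100010); offset now 7 = byte 0 bit 7; 17 bits remain
Read 2: bits[7:12] width=5 -> value=18 (bin 10010); offset now 12 = byte 1 bit 4; 12 bits remain
Read 3: bits[12:17] width=5 -> value=1 (bin 00001); offset now 17 = byte 2 bit 1; 7 bits remain
Read 4: bits[17:21] width=4 -> value=5 (bin 0101); offset now 21 = byte 2 bit 5; 3 bits remain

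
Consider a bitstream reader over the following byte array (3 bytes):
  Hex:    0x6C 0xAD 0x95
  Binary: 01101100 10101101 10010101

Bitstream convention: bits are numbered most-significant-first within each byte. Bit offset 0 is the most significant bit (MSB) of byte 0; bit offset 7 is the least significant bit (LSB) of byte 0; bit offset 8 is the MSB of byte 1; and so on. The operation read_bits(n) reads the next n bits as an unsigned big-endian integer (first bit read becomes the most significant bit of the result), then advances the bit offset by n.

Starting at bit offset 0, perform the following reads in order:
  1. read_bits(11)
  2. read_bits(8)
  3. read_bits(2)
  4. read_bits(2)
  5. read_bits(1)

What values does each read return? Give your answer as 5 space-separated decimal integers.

Read 1: bits[0:11] width=11 -> value=869 (bin 01101100101); offset now 11 = byte 1 bit 3; 13 bits remain
Read 2: bits[11:19] width=8 -> value=108 (bin 01101100); offset now 19 = byte 2 bit 3; 5 bits remain
Read 3: bits[19:21] width=2 -> value=2 (bin 10); offset now 21 = byte 2 bit 5; 3 bits remain
Read 4: bits[21:23] width=2 -> value=2 (bin 10); offset now 23 = byte 2 bit 7; 1 bits remain
Read 5: bits[23:24] width=1 -> value=1 (bin 1); offset now 24 = byte 3 bit 0; 0 bits remain

Answer: 869 108 2 2 1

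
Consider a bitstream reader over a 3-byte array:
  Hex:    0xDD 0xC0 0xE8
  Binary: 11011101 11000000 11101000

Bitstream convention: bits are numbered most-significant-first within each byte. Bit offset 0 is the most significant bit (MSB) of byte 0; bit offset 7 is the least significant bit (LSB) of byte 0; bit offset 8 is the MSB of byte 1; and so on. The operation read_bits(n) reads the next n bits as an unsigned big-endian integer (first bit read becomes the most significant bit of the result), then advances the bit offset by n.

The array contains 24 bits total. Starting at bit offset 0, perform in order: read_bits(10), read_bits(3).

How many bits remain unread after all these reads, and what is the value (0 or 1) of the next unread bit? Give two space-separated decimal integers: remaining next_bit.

Answer: 11 0

Derivation:
Read 1: bits[0:10] width=10 -> value=887 (bin 1101110111); offset now 10 = byte 1 bit 2; 14 bits remain
Read 2: bits[10:13] width=3 -> value=0 (bin 000); offset now 13 = byte 1 bit 5; 11 bits remain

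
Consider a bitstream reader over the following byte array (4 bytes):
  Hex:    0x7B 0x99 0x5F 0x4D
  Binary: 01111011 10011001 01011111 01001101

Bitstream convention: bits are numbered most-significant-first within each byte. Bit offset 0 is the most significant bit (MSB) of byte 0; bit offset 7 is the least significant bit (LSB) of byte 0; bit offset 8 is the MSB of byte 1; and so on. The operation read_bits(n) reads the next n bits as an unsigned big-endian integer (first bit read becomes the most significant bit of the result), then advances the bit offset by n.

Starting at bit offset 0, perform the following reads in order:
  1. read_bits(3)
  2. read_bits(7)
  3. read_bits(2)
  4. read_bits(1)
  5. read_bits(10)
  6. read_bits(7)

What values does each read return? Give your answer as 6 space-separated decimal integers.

Answer: 3 110 1 1 175 83

Derivation:
Read 1: bits[0:3] width=3 -> value=3 (bin 011); offset now 3 = byte 0 bit 3; 29 bits remain
Read 2: bits[3:10] width=7 -> value=110 (bin 1101110); offset now 10 = byte 1 bit 2; 22 bits remain
Read 3: bits[10:12] width=2 -> value=1 (bin 01); offset now 12 = byte 1 bit 4; 20 bits remain
Read 4: bits[12:13] width=1 -> value=1 (bin 1); offset now 13 = byte 1 bit 5; 19 bits remain
Read 5: bits[13:23] width=10 -> value=175 (bin 0010101111); offset now 23 = byte 2 bit 7; 9 bits remain
Read 6: bits[23:30] width=7 -> value=83 (bin 1010011); offset now 30 = byte 3 bit 6; 2 bits remain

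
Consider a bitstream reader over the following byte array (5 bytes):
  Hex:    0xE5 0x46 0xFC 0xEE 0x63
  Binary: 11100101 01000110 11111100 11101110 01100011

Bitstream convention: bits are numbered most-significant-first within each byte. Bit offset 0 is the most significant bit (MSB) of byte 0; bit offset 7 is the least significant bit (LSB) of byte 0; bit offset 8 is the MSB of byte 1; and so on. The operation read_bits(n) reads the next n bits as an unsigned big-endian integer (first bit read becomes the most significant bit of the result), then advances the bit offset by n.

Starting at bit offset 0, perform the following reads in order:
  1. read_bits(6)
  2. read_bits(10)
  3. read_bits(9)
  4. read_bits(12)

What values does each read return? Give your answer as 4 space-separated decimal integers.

Answer: 57 326 505 3532

Derivation:
Read 1: bits[0:6] width=6 -> value=57 (bin 111001); offset now 6 = byte 0 bit 6; 34 bits remain
Read 2: bits[6:16] width=10 -> value=326 (bin 0101000110); offset now 16 = byte 2 bit 0; 24 bits remain
Read 3: bits[16:25] width=9 -> value=505 (bin 111111001); offset now 25 = byte 3 bit 1; 15 bits remain
Read 4: bits[25:37] width=12 -> value=3532 (bin 110111001100); offset now 37 = byte 4 bit 5; 3 bits remain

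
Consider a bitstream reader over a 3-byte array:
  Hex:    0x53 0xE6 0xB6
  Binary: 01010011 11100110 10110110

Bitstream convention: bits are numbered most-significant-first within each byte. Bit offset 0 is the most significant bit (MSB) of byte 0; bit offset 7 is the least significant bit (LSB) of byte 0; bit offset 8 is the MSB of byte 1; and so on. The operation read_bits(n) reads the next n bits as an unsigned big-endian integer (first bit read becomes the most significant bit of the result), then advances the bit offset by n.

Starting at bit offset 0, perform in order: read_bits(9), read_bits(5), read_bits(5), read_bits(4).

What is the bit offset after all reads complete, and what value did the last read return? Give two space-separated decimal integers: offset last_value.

Read 1: bits[0:9] width=9 -> value=167 (bin 010100111); offset now 9 = byte 1 bit 1; 15 bits remain
Read 2: bits[9:14] width=5 -> value=25 (bin 11001); offset now 14 = byte 1 bit 6; 10 bits remain
Read 3: bits[14:19] width=5 -> value=21 (bin 10101); offset now 19 = byte 2 bit 3; 5 bits remain
Read 4: bits[19:23] width=4 -> value=11 (bin 1011); offset now 23 = byte 2 bit 7; 1 bits remain

Answer: 23 11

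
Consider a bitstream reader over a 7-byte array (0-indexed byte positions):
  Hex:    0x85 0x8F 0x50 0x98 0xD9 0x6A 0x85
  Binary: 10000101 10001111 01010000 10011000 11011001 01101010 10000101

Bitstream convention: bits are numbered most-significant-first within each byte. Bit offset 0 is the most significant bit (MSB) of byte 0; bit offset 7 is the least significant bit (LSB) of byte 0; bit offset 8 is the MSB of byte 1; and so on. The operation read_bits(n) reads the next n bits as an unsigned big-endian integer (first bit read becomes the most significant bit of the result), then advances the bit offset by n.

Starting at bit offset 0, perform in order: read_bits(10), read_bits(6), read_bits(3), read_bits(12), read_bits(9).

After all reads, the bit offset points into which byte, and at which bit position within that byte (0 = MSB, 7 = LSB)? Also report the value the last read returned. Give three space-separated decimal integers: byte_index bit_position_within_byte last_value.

Answer: 5 0 217

Derivation:
Read 1: bits[0:10] width=10 -> value=534 (bin 1000010110); offset now 10 = byte 1 bit 2; 46 bits remain
Read 2: bits[10:16] width=6 -> value=15 (bin 001111); offset now 16 = byte 2 bit 0; 40 bits remain
Read 3: bits[16:19] width=3 -> value=2 (bin 010); offset now 19 = byte 2 bit 3; 37 bits remain
Read 4: bits[19:31] width=12 -> value=2124 (bin 100001001100); offset now 31 = byte 3 bit 7; 25 bits remain
Read 5: bits[31:40] width=9 -> value=217 (bin 011011001); offset now 40 = byte 5 bit 0; 16 bits remain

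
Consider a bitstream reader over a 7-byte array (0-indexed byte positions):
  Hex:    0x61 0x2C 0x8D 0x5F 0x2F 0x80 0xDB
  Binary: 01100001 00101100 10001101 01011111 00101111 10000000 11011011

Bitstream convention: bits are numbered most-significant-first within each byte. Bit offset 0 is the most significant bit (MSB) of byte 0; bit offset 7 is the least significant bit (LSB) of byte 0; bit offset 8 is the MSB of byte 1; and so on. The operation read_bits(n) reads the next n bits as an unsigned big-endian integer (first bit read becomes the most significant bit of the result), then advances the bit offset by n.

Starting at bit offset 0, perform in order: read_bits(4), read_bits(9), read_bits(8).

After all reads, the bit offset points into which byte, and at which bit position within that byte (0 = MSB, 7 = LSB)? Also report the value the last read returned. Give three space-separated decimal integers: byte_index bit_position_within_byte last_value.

Read 1: bits[0:4] width=4 -> value=6 (bin 0110); offset now 4 = byte 0 bit 4; 52 bits remain
Read 2: bits[4:13] width=9 -> value=37 (bin 000100101); offset now 13 = byte 1 bit 5; 43 bits remain
Read 3: bits[13:21] width=8 -> value=145 (bin 10010001); offset now 21 = byte 2 bit 5; 35 bits remain

Answer: 2 5 145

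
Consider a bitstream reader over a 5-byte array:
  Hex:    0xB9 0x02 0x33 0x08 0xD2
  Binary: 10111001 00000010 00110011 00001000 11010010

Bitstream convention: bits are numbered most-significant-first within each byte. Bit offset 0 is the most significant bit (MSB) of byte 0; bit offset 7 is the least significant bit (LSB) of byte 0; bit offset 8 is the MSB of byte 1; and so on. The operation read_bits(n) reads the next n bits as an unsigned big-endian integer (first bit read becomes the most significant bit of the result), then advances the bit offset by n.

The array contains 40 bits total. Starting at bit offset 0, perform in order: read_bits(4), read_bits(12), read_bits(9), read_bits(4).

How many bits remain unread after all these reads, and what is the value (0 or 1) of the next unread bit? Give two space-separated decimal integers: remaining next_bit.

Answer: 11 0

Derivation:
Read 1: bits[0:4] width=4 -> value=11 (bin 1011); offset now 4 = byte 0 bit 4; 36 bits remain
Read 2: bits[4:16] width=12 -> value=2306 (bin 100100000010); offset now 16 = byte 2 bit 0; 24 bits remain
Read 3: bits[16:25] width=9 -> value=102 (bin 001100110); offset now 25 = byte 3 bit 1; 15 bits remain
Read 4: bits[25:29] width=4 -> value=1 (bin 0001); offset now 29 = byte 3 bit 5; 11 bits remain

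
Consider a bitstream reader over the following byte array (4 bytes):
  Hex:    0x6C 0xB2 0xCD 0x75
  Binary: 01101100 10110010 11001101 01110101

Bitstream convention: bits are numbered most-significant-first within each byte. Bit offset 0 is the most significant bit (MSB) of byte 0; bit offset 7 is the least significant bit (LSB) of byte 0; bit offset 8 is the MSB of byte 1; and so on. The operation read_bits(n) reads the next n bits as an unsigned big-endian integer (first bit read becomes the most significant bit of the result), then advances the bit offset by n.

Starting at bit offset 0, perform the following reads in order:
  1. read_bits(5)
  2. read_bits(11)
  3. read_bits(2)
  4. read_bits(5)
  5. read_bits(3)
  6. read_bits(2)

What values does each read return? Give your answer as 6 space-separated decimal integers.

Read 1: bits[0:5] width=5 -> value=13 (bin 01101); offset now 5 = byte 0 bit 5; 27 bits remain
Read 2: bits[5:16] width=11 -> value=1202 (bin 10010110010); offset now 16 = byte 2 bit 0; 16 bits remain
Read 3: bits[16:18] width=2 -> value=3 (bin 11); offset now 18 = byte 2 bit 2; 14 bits remain
Read 4: bits[18:23] width=5 -> value=6 (bin 00110); offset now 23 = byte 2 bit 7; 9 bits remain
Read 5: bits[23:26] width=3 -> value=5 (bin 101); offset now 26 = byte 3 bit 2; 6 bits remain
Read 6: bits[26:28] width=2 -> value=3 (bin 11); offset now 28 = byte 3 bit 4; 4 bits remain

Answer: 13 1202 3 6 5 3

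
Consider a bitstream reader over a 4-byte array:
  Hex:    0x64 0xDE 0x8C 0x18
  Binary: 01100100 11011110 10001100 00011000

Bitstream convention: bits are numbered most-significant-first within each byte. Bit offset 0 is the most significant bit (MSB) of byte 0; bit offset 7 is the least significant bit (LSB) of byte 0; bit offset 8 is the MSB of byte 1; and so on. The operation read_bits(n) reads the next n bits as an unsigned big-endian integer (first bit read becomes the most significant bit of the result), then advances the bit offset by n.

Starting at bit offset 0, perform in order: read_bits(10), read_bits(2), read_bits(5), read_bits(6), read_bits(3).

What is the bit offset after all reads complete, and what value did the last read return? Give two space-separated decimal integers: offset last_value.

Answer: 26 0

Derivation:
Read 1: bits[0:10] width=10 -> value=403 (bin 0110010011); offset now 10 = byte 1 bit 2; 22 bits remain
Read 2: bits[10:12] width=2 -> value=1 (bin 01); offset now 12 = byte 1 bit 4; 20 bits remain
Read 3: bits[12:17] width=5 -> value=29 (bin 11101); offset now 17 = byte 2 bit 1; 15 bits remain
Read 4: bits[17:23] width=6 -> value=6 (bin 000110); offset now 23 = byte 2 bit 7; 9 bits remain
Read 5: bits[23:26] width=3 -> value=0 (bin 000); offset now 26 = byte 3 bit 2; 6 bits remain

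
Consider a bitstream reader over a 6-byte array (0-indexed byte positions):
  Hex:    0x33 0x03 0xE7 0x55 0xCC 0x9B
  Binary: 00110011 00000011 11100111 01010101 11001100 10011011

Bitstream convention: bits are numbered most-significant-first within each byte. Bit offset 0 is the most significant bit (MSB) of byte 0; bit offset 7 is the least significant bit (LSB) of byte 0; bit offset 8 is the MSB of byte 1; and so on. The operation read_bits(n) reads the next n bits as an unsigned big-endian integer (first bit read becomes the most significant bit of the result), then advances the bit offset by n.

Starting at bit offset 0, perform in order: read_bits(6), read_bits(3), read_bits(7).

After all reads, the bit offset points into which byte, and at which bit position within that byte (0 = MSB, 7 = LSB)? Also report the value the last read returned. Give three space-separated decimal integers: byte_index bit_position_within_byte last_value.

Read 1: bits[0:6] width=6 -> value=12 (bin 001100); offset now 6 = byte 0 bit 6; 42 bits remain
Read 2: bits[6:9] width=3 -> value=6 (bin 110); offset now 9 = byte 1 bit 1; 39 bits remain
Read 3: bits[9:16] width=7 -> value=3 (bin 0000011); offset now 16 = byte 2 bit 0; 32 bits remain

Answer: 2 0 3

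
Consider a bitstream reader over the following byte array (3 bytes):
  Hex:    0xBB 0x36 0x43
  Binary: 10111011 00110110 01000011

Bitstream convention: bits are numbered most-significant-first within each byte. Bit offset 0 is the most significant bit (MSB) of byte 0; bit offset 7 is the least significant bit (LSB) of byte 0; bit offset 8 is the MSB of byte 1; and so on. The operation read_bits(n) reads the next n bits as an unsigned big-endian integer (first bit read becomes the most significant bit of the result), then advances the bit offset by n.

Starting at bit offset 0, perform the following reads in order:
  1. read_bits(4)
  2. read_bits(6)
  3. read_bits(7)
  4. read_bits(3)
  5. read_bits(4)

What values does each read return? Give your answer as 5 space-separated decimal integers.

Answer: 11 44 108 4 3

Derivation:
Read 1: bits[0:4] width=4 -> value=11 (bin 1011); offset now 4 = byte 0 bit 4; 20 bits remain
Read 2: bits[4:10] width=6 -> value=44 (bin 101100); offset now 10 = byte 1 bit 2; 14 bits remain
Read 3: bits[10:17] width=7 -> value=108 (bin 1101100); offset now 17 = byte 2 bit 1; 7 bits remain
Read 4: bits[17:20] width=3 -> value=4 (bin 100); offset now 20 = byte 2 bit 4; 4 bits remain
Read 5: bits[20:24] width=4 -> value=3 (bin 0011); offset now 24 = byte 3 bit 0; 0 bits remain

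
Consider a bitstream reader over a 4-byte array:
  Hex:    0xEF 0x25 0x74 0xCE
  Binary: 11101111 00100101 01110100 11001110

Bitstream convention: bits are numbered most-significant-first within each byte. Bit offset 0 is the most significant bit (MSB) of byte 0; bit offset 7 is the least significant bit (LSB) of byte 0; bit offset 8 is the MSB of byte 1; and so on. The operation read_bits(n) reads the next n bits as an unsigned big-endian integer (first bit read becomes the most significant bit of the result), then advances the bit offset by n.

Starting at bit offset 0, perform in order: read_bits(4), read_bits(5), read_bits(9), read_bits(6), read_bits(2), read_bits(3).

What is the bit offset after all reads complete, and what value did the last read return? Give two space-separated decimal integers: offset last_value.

Read 1: bits[0:4] width=4 -> value=14 (bin 1110); offset now 4 = byte 0 bit 4; 28 bits remain
Read 2: bits[4:9] width=5 -> value=30 (bin 11110); offset now 9 = byte 1 bit 1; 23 bits remain
Read 3: bits[9:18] width=9 -> value=149 (bin 010010101); offset now 18 = byte 2 bit 2; 14 bits remain
Read 4: bits[18:24] width=6 -> value=52 (bin 110100); offset now 24 = byte 3 bit 0; 8 bits remain
Read 5: bits[24:26] width=2 -> value=3 (bin 11); offset now 26 = byte 3 bit 2; 6 bits remain
Read 6: bits[26:29] width=3 -> value=1 (bin 001); offset now 29 = byte 3 bit 5; 3 bits remain

Answer: 29 1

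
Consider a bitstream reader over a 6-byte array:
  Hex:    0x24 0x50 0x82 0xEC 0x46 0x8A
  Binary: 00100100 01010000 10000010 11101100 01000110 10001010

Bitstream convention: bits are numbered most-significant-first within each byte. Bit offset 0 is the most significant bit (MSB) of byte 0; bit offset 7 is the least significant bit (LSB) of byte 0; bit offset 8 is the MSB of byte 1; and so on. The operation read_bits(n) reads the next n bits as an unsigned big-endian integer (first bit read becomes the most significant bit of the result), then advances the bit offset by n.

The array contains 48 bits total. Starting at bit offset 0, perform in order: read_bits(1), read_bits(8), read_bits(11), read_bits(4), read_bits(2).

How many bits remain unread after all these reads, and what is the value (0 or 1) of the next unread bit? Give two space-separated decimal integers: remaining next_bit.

Read 1: bits[0:1] width=1 -> value=0 (bin 0); offset now 1 = byte 0 bit 1; 47 bits remain
Read 2: bits[1:9] width=8 -> value=72 (bin 01001000); offset now 9 = byte 1 bit 1; 39 bits remain
Read 3: bits[9:20] width=11 -> value=1288 (bin 10100001000); offset now 20 = byte 2 bit 4; 28 bits remain
Read 4: bits[20:24] width=4 -> value=2 (bin 0010); offset now 24 = byte 3 bit 0; 24 bits remain
Read 5: bits[24:26] width=2 -> value=3 (bin 11); offset now 26 = byte 3 bit 2; 22 bits remain

Answer: 22 1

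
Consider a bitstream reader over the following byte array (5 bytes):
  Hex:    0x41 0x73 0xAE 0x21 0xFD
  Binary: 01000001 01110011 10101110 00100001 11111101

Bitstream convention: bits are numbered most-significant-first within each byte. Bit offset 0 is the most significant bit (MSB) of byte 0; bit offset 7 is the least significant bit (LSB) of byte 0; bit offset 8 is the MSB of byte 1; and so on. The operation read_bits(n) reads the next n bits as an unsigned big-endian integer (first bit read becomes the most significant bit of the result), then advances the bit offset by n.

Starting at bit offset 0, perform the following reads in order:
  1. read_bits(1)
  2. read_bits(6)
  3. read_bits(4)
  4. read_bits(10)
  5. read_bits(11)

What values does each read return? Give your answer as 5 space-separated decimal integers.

Answer: 0 32 11 629 1569

Derivation:
Read 1: bits[0:1] width=1 -> value=0 (bin 0); offset now 1 = byte 0 bit 1; 39 bits remain
Read 2: bits[1:7] width=6 -> value=32 (bin 100000); offset now 7 = byte 0 bit 7; 33 bits remain
Read 3: bits[7:11] width=4 -> value=11 (bin 1011); offset now 11 = byte 1 bit 3; 29 bits remain
Read 4: bits[11:21] width=10 -> value=629 (bin 1001110101); offset now 21 = byte 2 bit 5; 19 bits remain
Read 5: bits[21:32] width=11 -> value=1569 (bin 11000100001); offset now 32 = byte 4 bit 0; 8 bits remain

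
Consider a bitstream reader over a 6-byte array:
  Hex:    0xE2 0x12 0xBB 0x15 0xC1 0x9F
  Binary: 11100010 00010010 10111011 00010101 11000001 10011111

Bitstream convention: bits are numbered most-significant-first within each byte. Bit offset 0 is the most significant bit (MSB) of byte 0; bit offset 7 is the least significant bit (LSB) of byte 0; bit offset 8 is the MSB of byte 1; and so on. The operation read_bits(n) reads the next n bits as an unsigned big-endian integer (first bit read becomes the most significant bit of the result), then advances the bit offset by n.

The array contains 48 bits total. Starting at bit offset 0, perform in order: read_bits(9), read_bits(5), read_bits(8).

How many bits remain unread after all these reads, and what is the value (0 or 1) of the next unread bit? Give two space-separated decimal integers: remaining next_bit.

Read 1: bits[0:9] width=9 -> value=452 (bin 111000100); offset now 9 = byte 1 bit 1; 39 bits remain
Read 2: bits[9:14] width=5 -> value=4 (bin 00100); offset now 14 = byte 1 bit 6; 34 bits remain
Read 3: bits[14:22] width=8 -> value=174 (bin 10101110); offset now 22 = byte 2 bit 6; 26 bits remain

Answer: 26 1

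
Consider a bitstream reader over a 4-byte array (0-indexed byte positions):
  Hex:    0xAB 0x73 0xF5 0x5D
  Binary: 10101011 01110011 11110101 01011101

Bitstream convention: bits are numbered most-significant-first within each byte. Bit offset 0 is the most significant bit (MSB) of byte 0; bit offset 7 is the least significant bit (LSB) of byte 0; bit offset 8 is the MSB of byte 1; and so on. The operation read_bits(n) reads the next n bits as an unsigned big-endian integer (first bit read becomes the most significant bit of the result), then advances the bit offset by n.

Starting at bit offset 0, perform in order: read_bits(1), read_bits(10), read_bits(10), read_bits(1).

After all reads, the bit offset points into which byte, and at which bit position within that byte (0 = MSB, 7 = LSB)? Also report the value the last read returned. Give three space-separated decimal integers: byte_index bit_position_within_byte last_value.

Answer: 2 6 1

Derivation:
Read 1: bits[0:1] width=1 -> value=1 (bin 1); offset now 1 = byte 0 bit 1; 31 bits remain
Read 2: bits[1:11] width=10 -> value=347 (bin 0101011011); offset now 11 = byte 1 bit 3; 21 bits remain
Read 3: bits[11:21] width=10 -> value=638 (bin 1001111110); offset now 21 = byte 2 bit 5; 11 bits remain
Read 4: bits[21:22] width=1 -> value=1 (bin 1); offset now 22 = byte 2 bit 6; 10 bits remain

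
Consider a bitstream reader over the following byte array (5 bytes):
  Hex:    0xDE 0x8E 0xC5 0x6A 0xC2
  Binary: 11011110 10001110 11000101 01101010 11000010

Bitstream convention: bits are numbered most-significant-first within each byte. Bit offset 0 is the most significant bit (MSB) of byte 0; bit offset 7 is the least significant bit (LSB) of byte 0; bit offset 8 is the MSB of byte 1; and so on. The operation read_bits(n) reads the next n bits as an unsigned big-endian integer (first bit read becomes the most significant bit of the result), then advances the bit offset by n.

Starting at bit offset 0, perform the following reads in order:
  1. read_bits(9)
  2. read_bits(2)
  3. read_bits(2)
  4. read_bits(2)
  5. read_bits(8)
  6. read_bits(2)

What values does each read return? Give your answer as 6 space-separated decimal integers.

Answer: 445 0 1 3 98 2

Derivation:
Read 1: bits[0:9] width=9 -> value=445 (bin 110111101); offset now 9 = byte 1 bit 1; 31 bits remain
Read 2: bits[9:11] width=2 -> value=0 (bin 00); offset now 11 = byte 1 bit 3; 29 bits remain
Read 3: bits[11:13] width=2 -> value=1 (bin 01); offset now 13 = byte 1 bit 5; 27 bits remain
Read 4: bits[13:15] width=2 -> value=3 (bin 11); offset now 15 = byte 1 bit 7; 25 bits remain
Read 5: bits[15:23] width=8 -> value=98 (bin 01100010); offset now 23 = byte 2 bit 7; 17 bits remain
Read 6: bits[23:25] width=2 -> value=2 (bin 10); offset now 25 = byte 3 bit 1; 15 bits remain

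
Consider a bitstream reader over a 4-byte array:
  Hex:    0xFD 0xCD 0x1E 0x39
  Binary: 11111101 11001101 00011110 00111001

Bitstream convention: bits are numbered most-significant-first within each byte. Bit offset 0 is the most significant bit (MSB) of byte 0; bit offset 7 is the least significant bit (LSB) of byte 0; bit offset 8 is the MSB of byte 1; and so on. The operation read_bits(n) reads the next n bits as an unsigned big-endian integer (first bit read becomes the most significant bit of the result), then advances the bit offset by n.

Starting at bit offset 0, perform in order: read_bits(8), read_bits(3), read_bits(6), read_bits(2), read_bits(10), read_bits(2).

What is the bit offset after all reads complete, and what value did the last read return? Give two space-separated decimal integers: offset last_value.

Read 1: bits[0:8] width=8 -> value=253 (bin 11111101); offset now 8 = byte 1 bit 0; 24 bits remain
Read 2: bits[8:11] width=3 -> value=6 (bin 110); offset now 11 = byte 1 bit 3; 21 bits remain
Read 3: bits[11:17] width=6 -> value=26 (bin 011010); offset now 17 = byte 2 bit 1; 15 bits remain
Read 4: bits[17:19] width=2 -> value=0 (bin 00); offset now 19 = byte 2 bit 3; 13 bits remain
Read 5: bits[19:29] width=10 -> value=967 (bin 1111000111); offset now 29 = byte 3 bit 5; 3 bits remain
Read 6: bits[29:31] width=2 -> value=0 (bin 00); offset now 31 = byte 3 bit 7; 1 bits remain

Answer: 31 0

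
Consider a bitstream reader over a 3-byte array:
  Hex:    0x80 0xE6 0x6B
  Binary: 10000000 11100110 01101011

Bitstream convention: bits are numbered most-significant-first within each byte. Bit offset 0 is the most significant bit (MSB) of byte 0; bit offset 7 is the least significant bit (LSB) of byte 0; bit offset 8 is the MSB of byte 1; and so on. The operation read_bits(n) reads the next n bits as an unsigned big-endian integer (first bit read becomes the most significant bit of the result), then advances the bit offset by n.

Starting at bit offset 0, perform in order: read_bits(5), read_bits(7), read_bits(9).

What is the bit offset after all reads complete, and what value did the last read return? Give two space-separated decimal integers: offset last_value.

Read 1: bits[0:5] width=5 -> value=16 (bin 10000); offset now 5 = byte 0 bit 5; 19 bits remain
Read 2: bits[5:12] width=7 -> value=14 (bin 0001110); offset now 12 = byte 1 bit 4; 12 bits remain
Read 3: bits[12:21] width=9 -> value=205 (bin 011001101); offset now 21 = byte 2 bit 5; 3 bits remain

Answer: 21 205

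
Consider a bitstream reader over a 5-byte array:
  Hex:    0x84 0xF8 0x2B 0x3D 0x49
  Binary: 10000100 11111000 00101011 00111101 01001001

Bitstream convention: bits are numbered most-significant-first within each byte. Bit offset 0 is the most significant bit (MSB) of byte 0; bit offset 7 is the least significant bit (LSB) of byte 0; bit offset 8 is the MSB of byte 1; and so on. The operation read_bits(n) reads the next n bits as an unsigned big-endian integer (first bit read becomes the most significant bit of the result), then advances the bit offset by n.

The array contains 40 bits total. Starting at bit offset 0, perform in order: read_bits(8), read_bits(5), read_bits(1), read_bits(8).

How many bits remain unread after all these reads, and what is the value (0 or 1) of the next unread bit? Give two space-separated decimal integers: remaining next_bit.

Answer: 18 1

Derivation:
Read 1: bits[0:8] width=8 -> value=132 (bin 10000100); offset now 8 = byte 1 bit 0; 32 bits remain
Read 2: bits[8:13] width=5 -> value=31 (bin 11111); offset now 13 = byte 1 bit 5; 27 bits remain
Read 3: bits[13:14] width=1 -> value=0 (bin 0); offset now 14 = byte 1 bit 6; 26 bits remain
Read 4: bits[14:22] width=8 -> value=10 (bin 00001010); offset now 22 = byte 2 bit 6; 18 bits remain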